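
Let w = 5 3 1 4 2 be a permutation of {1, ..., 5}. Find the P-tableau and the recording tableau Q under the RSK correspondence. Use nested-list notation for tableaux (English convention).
Insert each entry of the permutation into P by Schensted row insertion, recording in Q the position of each new cell.

Insert 5: appended to row 1. P = [[5]].
Insert 3: 3 bumps 5 from row 1; 5 starts row 2. P = [[3], [5]].
Insert 1: 1 bumps 3 from row 1; 3 bumps 5 from row 2; 5 starts row 3. P = [[1], [3], [5]].
Insert 4: appended to row 1. P = [[1, 4], [3], [5]].
Insert 2: 2 bumps 4 from row 1; 4 appends to row 2. P = [[1, 2], [3, 4], [5]].

So P = [[1, 2], [3, 4], [5]], Q = [[1, 4], [2, 5], [3]].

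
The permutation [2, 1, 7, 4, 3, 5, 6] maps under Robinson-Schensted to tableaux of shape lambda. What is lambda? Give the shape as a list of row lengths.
[4, 2, 1]

Row-insert each entry into an empty tableau.

After inserting 2: P = [[2]].
After inserting 1: P = [[1], [2]].
After inserting 7: P = [[1, 7], [2]].
After inserting 4: P = [[1, 4], [2, 7]].
After inserting 3: P = [[1, 3], [2, 4], [7]].
After inserting 5: P = [[1, 3, 5], [2, 4], [7]].
After inserting 6: P = [[1, 3, 5, 6], [2, 4], [7]].

The final insertion tableau P = [[1, 3, 5, 6], [2, 4], [7]] has shape [4, 2, 1].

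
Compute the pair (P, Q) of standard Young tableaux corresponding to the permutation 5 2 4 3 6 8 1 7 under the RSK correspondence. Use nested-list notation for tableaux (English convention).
P = [[1, 3, 6, 7], [2, 8], [4], [5]], Q = [[1, 3, 5, 6], [2, 8], [4], [7]]

Insert each entry of the permutation into P by Schensted row insertion, recording in Q the position of each new cell.

Insert 5: appended to row 1. P = [[5]], Q = [[1]].
Insert 2: 2 bumps 5 from row 1; 5 starts row 2. P = [[2], [5]], Q = [[1], [2]].
Insert 4: appended to row 1. P = [[2, 4], [5]], Q = [[1, 3], [2]].
Insert 3: 3 bumps 4 from row 1; 4 bumps 5 from row 2; 5 starts row 3. P = [[2, 3], [4], [5]], Q = [[1, 3], [2], [4]].
Insert 6: appended to row 1. P = [[2, 3, 6], [4], [5]], Q = [[1, 3, 5], [2], [4]].
Insert 8: appended to row 1. P = [[2, 3, 6, 8], [4], [5]], Q = [[1, 3, 5, 6], [2], [4]].
Insert 1: 1 bumps 2 from row 1; 2 bumps 4 from row 2; 4 bumps 5 from row 3; 5 starts row 4. P = [[1, 3, 6, 8], [2], [4], [5]], Q = [[1, 3, 5, 6], [2], [4], [7]].
Insert 7: 7 bumps 8 from row 1; 8 appends to row 2. P = [[1, 3, 6, 7], [2, 8], [4], [5]], Q = [[1, 3, 5, 6], [2, 8], [4], [7]].

So P = [[1, 3, 6, 7], [2, 8], [4], [5]], Q = [[1, 3, 5, 6], [2, 8], [4], [7]].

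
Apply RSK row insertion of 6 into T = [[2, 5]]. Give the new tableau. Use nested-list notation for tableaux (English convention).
[[2, 5, 6]]

6 is larger than every entry of row 1, so it is appended to row 1. The new tableau is [[2, 5, 6]].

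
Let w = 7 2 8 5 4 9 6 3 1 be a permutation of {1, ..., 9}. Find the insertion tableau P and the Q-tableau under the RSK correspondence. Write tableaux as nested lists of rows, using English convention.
P = [[1, 3, 6], [2, 8, 9], [4], [5], [7]], Q = [[1, 3, 6], [2, 4, 7], [5], [8], [9]]

Insert each entry of the permutation into P by Schensted row insertion, recording in Q the position of each new cell.

Insert 7: appended to row 1. P = [[7]].
Insert 2: 2 bumps 7 from row 1; 7 starts row 2. P = [[2], [7]].
Insert 8: appended to row 1. P = [[2, 8], [7]].
Insert 5: 5 bumps 8 from row 1; 8 appends to row 2. P = [[2, 5], [7, 8]].
Insert 4: 4 bumps 5 from row 1; 5 bumps 7 from row 2; 7 starts row 3. P = [[2, 4], [5, 8], [7]].
Insert 9: appended to row 1. P = [[2, 4, 9], [5, 8], [7]].
Insert 6: 6 bumps 9 from row 1; 9 appends to row 2. P = [[2, 4, 6], [5, 8, 9], [7]].
Insert 3: 3 bumps 4 from row 1; 4 bumps 5 from row 2; 5 bumps 7 from row 3; 7 starts row 4. P = [[2, 3, 6], [4, 8, 9], [5], [7]].
Insert 1: 1 bumps 2 from row 1; 2 bumps 4 from row 2; 4 bumps 5 from row 3; 5 bumps 7 from row 4; 7 starts row 5. P = [[1, 3, 6], [2, 8, 9], [4], [5], [7]].

So P = [[1, 3, 6], [2, 8, 9], [4], [5], [7]], Q = [[1, 3, 6], [2, 4, 7], [5], [8], [9]].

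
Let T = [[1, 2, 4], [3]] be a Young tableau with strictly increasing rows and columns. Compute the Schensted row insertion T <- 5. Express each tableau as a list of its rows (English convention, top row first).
[[1, 2, 4, 5], [3]]

5 is larger than every entry of row 1, so it is appended to row 1. The new tableau is [[1, 2, 4, 5], [3]].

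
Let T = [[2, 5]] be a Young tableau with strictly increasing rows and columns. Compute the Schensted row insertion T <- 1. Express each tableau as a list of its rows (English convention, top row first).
In row 1, 1 replaces 2 (the leftmost entry greater than 1); 2 is bumped to row 2. 2 starts a new row 2. The new tableau is [[1, 5], [2]].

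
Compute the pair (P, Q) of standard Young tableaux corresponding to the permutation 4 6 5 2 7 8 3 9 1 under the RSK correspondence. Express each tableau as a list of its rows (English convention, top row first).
P = [[1, 3, 7, 8, 9], [2, 5], [4], [6]], Q = [[1, 2, 5, 6, 8], [3, 7], [4], [9]]

Insert each entry of the permutation into P by Schensted row insertion, recording in Q the position of each new cell.

After inserting 4: P = [[4]].
After inserting 6: P = [[4, 6]].
After inserting 5: P = [[4, 5], [6]].
After inserting 2: P = [[2, 5], [4], [6]].
After inserting 7: P = [[2, 5, 7], [4], [6]].
After inserting 8: P = [[2, 5, 7, 8], [4], [6]].
After inserting 3: P = [[2, 3, 7, 8], [4, 5], [6]].
After inserting 9: P = [[2, 3, 7, 8, 9], [4, 5], [6]].
After inserting 1: P = [[1, 3, 7, 8, 9], [2, 5], [4], [6]].

So P = [[1, 3, 7, 8, 9], [2, 5], [4], [6]], Q = [[1, 2, 5, 6, 8], [3, 7], [4], [9]].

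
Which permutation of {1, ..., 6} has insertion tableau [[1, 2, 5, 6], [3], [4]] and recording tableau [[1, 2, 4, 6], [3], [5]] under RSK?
Reverse the RSK construction: for i from n down to 1, find the cell of Q containing i, remove the entry at that cell from P, and reverse-bump it up through P; the value ejected from row 1 is w(i).

Step i=6: Q has 6 at row 1, column 4; remove that cell from P, ejecting 6. So w(6) = 6. P is now [[1, 2, 5], [3], [4]].
Step i=5: Q has 5 at row 3, column 1; remove 4 from row 3 of P and reverse-bump: 4 enters row 2 and ejects 3; 3 enters row 1 and ejects 2. So w(5) = 2. P is now [[1, 3, 5], [4]].
Step i=4: Q has 4 at row 1, column 3; remove that cell from P, ejecting 5. So w(4) = 5. P is now [[1, 3], [4]].
Step i=3: Q has 3 at row 2, column 1; remove 4 from row 2 of P and reverse-bump: 4 enters row 1 and ejects 3. So w(3) = 3. P is now [[1, 4]].
Step i=2: Q has 2 at row 1, column 2; remove that cell from P, ejecting 4. So w(2) = 4. P is now [[1]].
Step i=1: Q has 1 at row 1, column 1; remove that cell from P, ejecting 1. So w(1) = 1. P is now [].

So w = 1 4 3 5 2 6.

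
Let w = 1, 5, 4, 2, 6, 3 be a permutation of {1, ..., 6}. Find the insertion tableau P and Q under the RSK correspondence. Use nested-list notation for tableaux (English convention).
P = [[1, 2, 3], [4, 6], [5]], Q = [[1, 2, 5], [3, 6], [4]]

Insert each entry of the permutation into P by Schensted row insertion, recording in Q the position of each new cell.

Insert 1: appended to row 1. P = [[1]].
Insert 5: appended to row 1. P = [[1, 5]].
Insert 4: 4 bumps 5 from row 1; 5 starts row 2. P = [[1, 4], [5]].
Insert 2: 2 bumps 4 from row 1; 4 bumps 5 from row 2; 5 starts row 3. P = [[1, 2], [4], [5]].
Insert 6: appended to row 1. P = [[1, 2, 6], [4], [5]].
Insert 3: 3 bumps 6 from row 1; 6 appends to row 2. P = [[1, 2, 3], [4, 6], [5]].

So P = [[1, 2, 3], [4, 6], [5]], Q = [[1, 2, 5], [3, 6], [4]].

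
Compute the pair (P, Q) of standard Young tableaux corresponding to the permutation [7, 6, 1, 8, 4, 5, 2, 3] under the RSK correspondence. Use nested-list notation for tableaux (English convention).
P = [[1, 2, 3], [4, 5], [6, 8], [7]], Q = [[1, 4, 6], [2, 5], [3, 8], [7]]

Insert each entry of the permutation into P by Schensted row insertion, recording in Q the position of each new cell.

After inserting 7: P = [[7]].
After inserting 6: P = [[6], [7]].
After inserting 1: P = [[1], [6], [7]].
After inserting 8: P = [[1, 8], [6], [7]].
After inserting 4: P = [[1, 4], [6, 8], [7]].
After inserting 5: P = [[1, 4, 5], [6, 8], [7]].
After inserting 2: P = [[1, 2, 5], [4, 8], [6], [7]].
After inserting 3: P = [[1, 2, 3], [4, 5], [6, 8], [7]].

So P = [[1, 2, 3], [4, 5], [6, 8], [7]], Q = [[1, 4, 6], [2, 5], [3, 8], [7]].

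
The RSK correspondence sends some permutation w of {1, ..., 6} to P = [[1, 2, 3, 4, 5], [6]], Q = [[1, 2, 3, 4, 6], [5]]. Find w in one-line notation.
1 2 3 6 4 5

Reverse RSK: for i = n, n-1, ..., 1, locate i in Q, remove the corresponding corner cell from P, and reverse-bump its entry up through P; the value ejected from row 1 is w(i).

So w = 1 2 3 6 4 5.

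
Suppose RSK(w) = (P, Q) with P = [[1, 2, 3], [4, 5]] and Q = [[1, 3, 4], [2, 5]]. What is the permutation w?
4 1 2 5 3

Reverse the RSK construction: for i from n down to 1, find the cell of Q containing i, remove the entry at that cell from P, and reverse-bump it up through P; the value ejected from row 1 is w(i).

Step i=5: Q has 5 at row 2, column 2; remove 5 from row 2 of P and reverse-bump: 5 enters row 1 and ejects 3. So w(5) = 3. P is now [[1, 2, 5], [4]].
Step i=4: Q has 4 at row 1, column 3; remove that cell from P, ejecting 5. So w(4) = 5. P is now [[1, 2], [4]].
Step i=3: Q has 3 at row 1, column 2; remove that cell from P, ejecting 2. So w(3) = 2. P is now [[1], [4]].
Step i=2: Q has 2 at row 2, column 1; remove 4 from row 2 of P and reverse-bump: 4 enters row 1 and ejects 1. So w(2) = 1. P is now [[4]].
Step i=1: Q has 1 at row 1, column 1; remove that cell from P, ejecting 4. So w(1) = 4. P is now [].

So w = 4 1 2 5 3.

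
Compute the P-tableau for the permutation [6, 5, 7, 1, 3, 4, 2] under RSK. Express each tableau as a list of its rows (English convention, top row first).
Insert 6: appended to row 1. P = [[6]].
Insert 5: 5 bumps 6 from row 1; 6 starts row 2. P = [[5], [6]].
Insert 7: appended to row 1. P = [[5, 7], [6]].
Insert 1: 1 bumps 5 from row 1; 5 bumps 6 from row 2; 6 starts row 3. P = [[1, 7], [5], [6]].
Insert 3: 3 bumps 7 from row 1; 7 appends to row 2. P = [[1, 3], [5, 7], [6]].
Insert 4: appended to row 1. P = [[1, 3, 4], [5, 7], [6]].
Insert 2: 2 bumps 3 from row 1; 3 bumps 5 from row 2; 5 bumps 6 from row 3; 6 starts row 4. P = [[1, 2, 4], [3, 7], [5], [6]].

So P = [[1, 2, 4], [3, 7], [5], [6]].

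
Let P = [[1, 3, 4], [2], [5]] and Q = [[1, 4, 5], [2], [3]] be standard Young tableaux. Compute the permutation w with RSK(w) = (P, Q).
Reverse the RSK construction: for i from n down to 1, find the cell of Q containing i, remove the entry at that cell from P, and reverse-bump it up through P; the value ejected from row 1 is w(i).

Step i=5: Q has 5 at row 1, column 3; remove that cell from P, ejecting 4. So w(5) = 4. P is now [[1, 3], [2], [5]].
Step i=4: Q has 4 at row 1, column 2; remove that cell from P, ejecting 3. So w(4) = 3. P is now [[1], [2], [5]].
Step i=3: Q has 3 at row 3, column 1; remove 5 from row 3 of P and reverse-bump: 5 enters row 2 and ejects 2; 2 enters row 1 and ejects 1. So w(3) = 1. P is now [[2], [5]].
Step i=2: Q has 2 at row 2, column 1; remove 5 from row 2 of P and reverse-bump: 5 enters row 1 and ejects 2. So w(2) = 2. P is now [[5]].
Step i=1: Q has 1 at row 1, column 1; remove that cell from P, ejecting 5. So w(1) = 5. P is now [].

So w = 5 2 1 3 4.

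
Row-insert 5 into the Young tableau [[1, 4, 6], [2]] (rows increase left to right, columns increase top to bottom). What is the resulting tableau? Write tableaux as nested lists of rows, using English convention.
In row 1, 5 replaces 6 (the leftmost entry greater than 5); 6 is bumped to row 2. 6 is appended to row 2. The new tableau is [[1, 4, 5], [2, 6]].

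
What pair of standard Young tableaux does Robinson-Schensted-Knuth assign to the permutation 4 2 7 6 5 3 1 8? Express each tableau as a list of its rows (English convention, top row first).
P = [[1, 3, 8], [2, 5], [4], [6], [7]], Q = [[1, 3, 8], [2, 4], [5], [6], [7]]

Insert each entry of the permutation into P by Schensted row insertion, recording in Q the position of each new cell.

Insert 4: appended to row 1. P = [[4]], Q = [[1]].
Insert 2: 2 bumps 4 from row 1; 4 starts row 2. P = [[2], [4]], Q = [[1], [2]].
Insert 7: appended to row 1. P = [[2, 7], [4]], Q = [[1, 3], [2]].
Insert 6: 6 bumps 7 from row 1; 7 appends to row 2. P = [[2, 6], [4, 7]], Q = [[1, 3], [2, 4]].
Insert 5: 5 bumps 6 from row 1; 6 bumps 7 from row 2; 7 starts row 3. P = [[2, 5], [4, 6], [7]], Q = [[1, 3], [2, 4], [5]].
Insert 3: 3 bumps 5 from row 1; 5 bumps 6 from row 2; 6 bumps 7 from row 3; 7 starts row 4. P = [[2, 3], [4, 5], [6], [7]], Q = [[1, 3], [2, 4], [5], [6]].
Insert 1: 1 bumps 2 from row 1; 2 bumps 4 from row 2; 4 bumps 6 from row 3; 6 bumps 7 from row 4; 7 starts row 5. P = [[1, 3], [2, 5], [4], [6], [7]], Q = [[1, 3], [2, 4], [5], [6], [7]].
Insert 8: appended to row 1. P = [[1, 3, 8], [2, 5], [4], [6], [7]], Q = [[1, 3, 8], [2, 4], [5], [6], [7]].

So P = [[1, 3, 8], [2, 5], [4], [6], [7]], Q = [[1, 3, 8], [2, 4], [5], [6], [7]].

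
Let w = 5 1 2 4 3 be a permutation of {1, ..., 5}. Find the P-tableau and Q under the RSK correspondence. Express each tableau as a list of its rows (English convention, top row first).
Insert each entry of the permutation into P by Schensted row insertion, recording in Q the position of each new cell.

After inserting 5: P = [[5]].
After inserting 1: P = [[1], [5]].
After inserting 2: P = [[1, 2], [5]].
After inserting 4: P = [[1, 2, 4], [5]].
After inserting 3: P = [[1, 2, 3], [4], [5]].

So P = [[1, 2, 3], [4], [5]], Q = [[1, 3, 4], [2], [5]].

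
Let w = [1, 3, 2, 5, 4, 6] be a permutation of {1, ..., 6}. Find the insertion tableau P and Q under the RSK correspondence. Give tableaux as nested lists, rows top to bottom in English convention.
Insert each entry of the permutation into P by Schensted row insertion, recording in Q the position of each new cell.

Insert 1: appended to row 1. P = [[1]], Q = [[1]].
Insert 3: appended to row 1. P = [[1, 3]], Q = [[1, 2]].
Insert 2: 2 bumps 3 from row 1; 3 starts row 2. P = [[1, 2], [3]], Q = [[1, 2], [3]].
Insert 5: appended to row 1. P = [[1, 2, 5], [3]], Q = [[1, 2, 4], [3]].
Insert 4: 4 bumps 5 from row 1; 5 appends to row 2. P = [[1, 2, 4], [3, 5]], Q = [[1, 2, 4], [3, 5]].
Insert 6: appended to row 1. P = [[1, 2, 4, 6], [3, 5]], Q = [[1, 2, 4, 6], [3, 5]].

So P = [[1, 2, 4, 6], [3, 5]], Q = [[1, 2, 4, 6], [3, 5]].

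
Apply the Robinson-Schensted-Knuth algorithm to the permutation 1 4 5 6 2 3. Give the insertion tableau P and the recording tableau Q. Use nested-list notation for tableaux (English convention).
Insert each entry of the permutation into P by Schensted row insertion, recording in Q the position of each new cell.

After inserting 1: P = [[1]].
After inserting 4: P = [[1, 4]].
After inserting 5: P = [[1, 4, 5]].
After inserting 6: P = [[1, 4, 5, 6]].
After inserting 2: P = [[1, 2, 5, 6], [4]].
After inserting 3: P = [[1, 2, 3, 6], [4, 5]].

So P = [[1, 2, 3, 6], [4, 5]], Q = [[1, 2, 3, 4], [5, 6]].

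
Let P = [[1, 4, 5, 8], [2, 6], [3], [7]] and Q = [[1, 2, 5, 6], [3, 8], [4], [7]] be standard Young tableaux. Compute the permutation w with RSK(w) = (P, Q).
Reverse the RSK construction: for i from n down to 1, find the cell of Q containing i, remove the entry at that cell from P, and reverse-bump it up through P; the value ejected from row 1 is w(i).

Step i=8: Q has 8 at row 2, column 2; remove 6 from row 2 of P and reverse-bump: 6 enters row 1 and ejects 5. So w(8) = 5. P is now [[1, 4, 6, 8], [2], [3], [7]].
Step i=7: Q has 7 at row 4, column 1; remove 7 from row 4 of P and reverse-bump: 7 enters row 3 and ejects 3; 3 enters row 2 and ejects 2; 2 enters row 1 and ejects 1. So w(7) = 1. P is now [[2, 4, 6, 8], [3], [7]].
Step i=6: Q has 6 at row 1, column 4; remove that cell from P, ejecting 8. So w(6) = 8. P is now [[2, 4, 6], [3], [7]].
Step i=5: Q has 5 at row 1, column 3; remove that cell from P, ejecting 6. So w(5) = 6. P is now [[2, 4], [3], [7]].
Step i=4: Q has 4 at row 3, column 1; remove 7 from row 3 of P and reverse-bump: 7 enters row 2 and ejects 3; 3 enters row 1 and ejects 2. So w(4) = 2. P is now [[3, 4], [7]].
Step i=3: Q has 3 at row 2, column 1; remove 7 from row 2 of P and reverse-bump: 7 enters row 1 and ejects 4. So w(3) = 4. P is now [[3, 7]].
Step i=2: Q has 2 at row 1, column 2; remove that cell from P, ejecting 7. So w(2) = 7. P is now [[3]].
Step i=1: Q has 1 at row 1, column 1; remove that cell from P, ejecting 3. So w(1) = 3. P is now [].

So w = 3 7 4 2 6 8 1 5.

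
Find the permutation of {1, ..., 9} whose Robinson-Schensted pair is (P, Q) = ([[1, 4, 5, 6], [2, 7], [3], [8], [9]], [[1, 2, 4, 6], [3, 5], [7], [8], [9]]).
Reverse RSK: for i = n, n-1, ..., 1, locate i in Q, remove the corresponding corner cell from P, and reverse-bump its entry up through P; the value ejected from row 1 is w(i).

So w = 3 4 2 9 5 8 7 6 1.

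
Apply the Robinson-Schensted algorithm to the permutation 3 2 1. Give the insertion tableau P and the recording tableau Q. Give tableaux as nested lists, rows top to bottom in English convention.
Insert each entry of the permutation into P by Schensted row insertion, recording in Q the position of each new cell.

Insert 3: appended to row 1. P = [[3]].
Insert 2: 2 bumps 3 from row 1; 3 starts row 2. P = [[2], [3]].
Insert 1: 1 bumps 2 from row 1; 2 bumps 3 from row 2; 3 starts row 3. P = [[1], [2], [3]].

So P = [[1], [2], [3]], Q = [[1], [2], [3]].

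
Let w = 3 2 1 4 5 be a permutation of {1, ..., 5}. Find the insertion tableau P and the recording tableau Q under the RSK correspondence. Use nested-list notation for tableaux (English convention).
P = [[1, 4, 5], [2], [3]], Q = [[1, 4, 5], [2], [3]]

Insert each entry of the permutation into P by Schensted row insertion, recording in Q the position of each new cell.

After inserting 3: P = [[3]].
After inserting 2: P = [[2], [3]].
After inserting 1: P = [[1], [2], [3]].
After inserting 4: P = [[1, 4], [2], [3]].
After inserting 5: P = [[1, 4, 5], [2], [3]].

So P = [[1, 4, 5], [2], [3]], Q = [[1, 4, 5], [2], [3]].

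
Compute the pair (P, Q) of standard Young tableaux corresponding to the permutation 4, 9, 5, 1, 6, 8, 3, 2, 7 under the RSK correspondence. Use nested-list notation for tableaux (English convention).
Insert each entry of the permutation into P by Schensted row insertion, recording in Q the position of each new cell.

After inserting 4: P = [[4]].
After inserting 9: P = [[4, 9]].
After inserting 5: P = [[4, 5], [9]].
After inserting 1: P = [[1, 5], [4], [9]].
After inserting 6: P = [[1, 5, 6], [4], [9]].
After inserting 8: P = [[1, 5, 6, 8], [4], [9]].
After inserting 3: P = [[1, 3, 6, 8], [4, 5], [9]].
After inserting 2: P = [[1, 2, 6, 8], [3, 5], [4], [9]].
After inserting 7: P = [[1, 2, 6, 7], [3, 5, 8], [4], [9]].

So P = [[1, 2, 6, 7], [3, 5, 8], [4], [9]], Q = [[1, 2, 5, 6], [3, 7, 9], [4], [8]].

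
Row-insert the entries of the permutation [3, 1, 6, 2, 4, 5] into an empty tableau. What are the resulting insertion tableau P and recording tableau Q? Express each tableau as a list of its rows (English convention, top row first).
Insert each entry of the permutation into P by Schensted row insertion, recording in Q the position of each new cell.

Insert 3: appended to row 1. P = [[3]].
Insert 1: 1 bumps 3 from row 1; 3 starts row 2. P = [[1], [3]].
Insert 6: appended to row 1. P = [[1, 6], [3]].
Insert 2: 2 bumps 6 from row 1; 6 appends to row 2. P = [[1, 2], [3, 6]].
Insert 4: appended to row 1. P = [[1, 2, 4], [3, 6]].
Insert 5: appended to row 1. P = [[1, 2, 4, 5], [3, 6]].

So P = [[1, 2, 4, 5], [3, 6]], Q = [[1, 3, 5, 6], [2, 4]].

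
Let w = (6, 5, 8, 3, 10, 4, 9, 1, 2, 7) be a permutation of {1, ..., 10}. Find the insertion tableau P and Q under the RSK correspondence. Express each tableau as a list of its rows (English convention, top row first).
Insert each entry of the permutation into P by Schensted row insertion, recording in Q the position of each new cell.

Insert 6: appended to row 1. P = [[6]].
Insert 5: 5 bumps 6 from row 1; 6 starts row 2. P = [[5], [6]].
Insert 8: appended to row 1. P = [[5, 8], [6]].
Insert 3: 3 bumps 5 from row 1; 5 bumps 6 from row 2; 6 starts row 3. P = [[3, 8], [5], [6]].
Insert 10: appended to row 1. P = [[3, 8, 10], [5], [6]].
Insert 4: 4 bumps 8 from row 1; 8 appends to row 2. P = [[3, 4, 10], [5, 8], [6]].
Insert 9: 9 bumps 10 from row 1; 10 appends to row 2. P = [[3, 4, 9], [5, 8, 10], [6]].
Insert 1: 1 bumps 3 from row 1; 3 bumps 5 from row 2; 5 bumps 6 from row 3; 6 starts row 4. P = [[1, 4, 9], [3, 8, 10], [5], [6]].
Insert 2: 2 bumps 4 from row 1; 4 bumps 8 from row 2; 8 appends to row 3. P = [[1, 2, 9], [3, 4, 10], [5, 8], [6]].
Insert 7: 7 bumps 9 from row 1; 9 bumps 10 from row 2; 10 appends to row 3. P = [[1, 2, 7], [3, 4, 9], [5, 8, 10], [6]].

So P = [[1, 2, 7], [3, 4, 9], [5, 8, 10], [6]], Q = [[1, 3, 5], [2, 6, 7], [4, 9, 10], [8]].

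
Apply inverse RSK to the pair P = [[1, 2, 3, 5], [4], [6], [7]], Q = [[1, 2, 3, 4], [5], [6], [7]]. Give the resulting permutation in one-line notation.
Reverse the RSK construction: for i from n down to 1, find the cell of Q containing i, remove the entry at that cell from P, and reverse-bump it up through P; the value ejected from row 1 is w(i).

Step i=7: Q has 7 at row 4, column 1; remove 7 from row 4 of P and reverse-bump: 7 enters row 3 and ejects 6; 6 enters row 2 and ejects 4; 4 enters row 1 and ejects 3. So w(7) = 3. P is now [[1, 2, 4, 5], [6], [7]].
Step i=6: Q has 6 at row 3, column 1; remove 7 from row 3 of P and reverse-bump: 7 enters row 2 and ejects 6; 6 enters row 1 and ejects 5. So w(6) = 5. P is now [[1, 2, 4, 6], [7]].
Step i=5: Q has 5 at row 2, column 1; remove 7 from row 2 of P and reverse-bump: 7 enters row 1 and ejects 6. So w(5) = 6. P is now [[1, 2, 4, 7]].
Step i=4: Q has 4 at row 1, column 4; remove that cell from P, ejecting 7. So w(4) = 7. P is now [[1, 2, 4]].
Step i=3: Q has 3 at row 1, column 3; remove that cell from P, ejecting 4. So w(3) = 4. P is now [[1, 2]].
Step i=2: Q has 2 at row 1, column 2; remove that cell from P, ejecting 2. So w(2) = 2. P is now [[1]].
Step i=1: Q has 1 at row 1, column 1; remove that cell from P, ejecting 1. So w(1) = 1. P is now [].

So w = 1 2 4 7 6 5 3.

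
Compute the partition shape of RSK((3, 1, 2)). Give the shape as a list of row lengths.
[2, 1]

Row-insert each entry into an empty tableau.

After inserting 3: P = [[3]].
After inserting 1: P = [[1], [3]].
After inserting 2: P = [[1, 2], [3]].

The final insertion tableau P = [[1, 2], [3]] has shape [2, 1].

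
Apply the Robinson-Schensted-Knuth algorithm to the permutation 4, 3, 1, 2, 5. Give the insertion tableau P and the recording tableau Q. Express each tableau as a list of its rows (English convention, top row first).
Insert each entry of the permutation into P by Schensted row insertion, recording in Q the position of each new cell.

Insert 4: appended to row 1. P = [[4]].
Insert 3: 3 bumps 4 from row 1; 4 starts row 2. P = [[3], [4]].
Insert 1: 1 bumps 3 from row 1; 3 bumps 4 from row 2; 4 starts row 3. P = [[1], [3], [4]].
Insert 2: appended to row 1. P = [[1, 2], [3], [4]].
Insert 5: appended to row 1. P = [[1, 2, 5], [3], [4]].

So P = [[1, 2, 5], [3], [4]], Q = [[1, 4, 5], [2], [3]].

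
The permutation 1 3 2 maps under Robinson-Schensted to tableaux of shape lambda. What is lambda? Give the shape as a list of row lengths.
Row-insert each entry into an empty tableau.

After inserting 1: P = [[1]].
After inserting 3: P = [[1, 3]].
After inserting 2: P = [[1, 2], [3]].

The final insertion tableau P = [[1, 2], [3]] has shape [2, 1].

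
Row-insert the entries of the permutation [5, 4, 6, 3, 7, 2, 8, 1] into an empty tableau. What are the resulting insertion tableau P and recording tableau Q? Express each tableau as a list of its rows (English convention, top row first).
P = [[1, 6, 7, 8], [2], [3], [4], [5]], Q = [[1, 3, 5, 7], [2], [4], [6], [8]]

Insert each entry of the permutation into P by Schensted row insertion, recording in Q the position of each new cell.

After inserting 5: P = [[5]].
After inserting 4: P = [[4], [5]].
After inserting 6: P = [[4, 6], [5]].
After inserting 3: P = [[3, 6], [4], [5]].
After inserting 7: P = [[3, 6, 7], [4], [5]].
After inserting 2: P = [[2, 6, 7], [3], [4], [5]].
After inserting 8: P = [[2, 6, 7, 8], [3], [4], [5]].
After inserting 1: P = [[1, 6, 7, 8], [2], [3], [4], [5]].

So P = [[1, 6, 7, 8], [2], [3], [4], [5]], Q = [[1, 3, 5, 7], [2], [4], [6], [8]].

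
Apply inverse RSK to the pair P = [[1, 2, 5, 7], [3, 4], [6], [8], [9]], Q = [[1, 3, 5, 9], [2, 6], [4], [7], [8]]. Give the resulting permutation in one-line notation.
9 3 4 1 8 6 5 2 7

Reverse the RSK construction: for i from n down to 1, find the cell of Q containing i, remove the entry at that cell from P, and reverse-bump it up through P; the value ejected from row 1 is w(i).

Step i=9: Q has 9 at row 1, column 4; remove that cell from P, ejecting 7. So w(9) = 7. P is now [[1, 2, 5], [3, 4], [6], [8], [9]].
Step i=8: Q has 8 at row 5, column 1; remove 9 from row 5 of P and reverse-bump: 9 enters row 4 and ejects 8; 8 enters row 3 and ejects 6; 6 enters row 2 and ejects 4; 4 enters row 1 and ejects 2. So w(8) = 2. P is now [[1, 4, 5], [3, 6], [8], [9]].
Step i=7: Q has 7 at row 4, column 1; remove 9 from row 4 of P and reverse-bump: 9 enters row 3 and ejects 8; 8 enters row 2 and ejects 6; 6 enters row 1 and ejects 5. So w(7) = 5. P is now [[1, 4, 6], [3, 8], [9]].
Step i=6: Q has 6 at row 2, column 2; remove 8 from row 2 of P and reverse-bump: 8 enters row 1 and ejects 6. So w(6) = 6. P is now [[1, 4, 8], [3], [9]].
Step i=5: Q has 5 at row 1, column 3; remove that cell from P, ejecting 8. So w(5) = 8. P is now [[1, 4], [3], [9]].
Step i=4: Q has 4 at row 3, column 1; remove 9 from row 3 of P and reverse-bump: 9 enters row 2 and ejects 3; 3 enters row 1 and ejects 1. So w(4) = 1. P is now [[3, 4], [9]].
Step i=3: Q has 3 at row 1, column 2; remove that cell from P, ejecting 4. So w(3) = 4. P is now [[3], [9]].
Step i=2: Q has 2 at row 2, column 1; remove 9 from row 2 of P and reverse-bump: 9 enters row 1 and ejects 3. So w(2) = 3. P is now [[9]].
Step i=1: Q has 1 at row 1, column 1; remove that cell from P, ejecting 9. So w(1) = 9. P is now [].

So w = 9 3 4 1 8 6 5 2 7.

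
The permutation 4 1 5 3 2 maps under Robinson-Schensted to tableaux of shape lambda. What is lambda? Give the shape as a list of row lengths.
[2, 2, 1]

Row-insert each entry into an empty tableau.

After inserting 4: P = [[4]].
After inserting 1: P = [[1], [4]].
After inserting 5: P = [[1, 5], [4]].
After inserting 3: P = [[1, 3], [4, 5]].
After inserting 2: P = [[1, 2], [3, 5], [4]].

The final insertion tableau P = [[1, 2], [3, 5], [4]] has shape [2, 2, 1].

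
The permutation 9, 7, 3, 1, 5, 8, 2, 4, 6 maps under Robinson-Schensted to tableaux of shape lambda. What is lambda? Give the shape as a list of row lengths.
Row-insert each entry into an empty tableau.

After inserting 9: P = [[9]].
After inserting 7: P = [[7], [9]].
After inserting 3: P = [[3], [7], [9]].
After inserting 1: P = [[1], [3], [7], [9]].
After inserting 5: P = [[1, 5], [3], [7], [9]].
After inserting 8: P = [[1, 5, 8], [3], [7], [9]].
After inserting 2: P = [[1, 2, 8], [3, 5], [7], [9]].
After inserting 4: P = [[1, 2, 4], [3, 5, 8], [7], [9]].
After inserting 6: P = [[1, 2, 4, 6], [3, 5, 8], [7], [9]].

The final insertion tableau P = [[1, 2, 4, 6], [3, 5, 8], [7], [9]] has shape [4, 3, 1, 1].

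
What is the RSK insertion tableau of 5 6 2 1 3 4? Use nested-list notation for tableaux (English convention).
Insert 5: appended to row 1. P = [[5]].
Insert 6: appended to row 1. P = [[5, 6]].
Insert 2: 2 bumps 5 from row 1; 5 starts row 2. P = [[2, 6], [5]].
Insert 1: 1 bumps 2 from row 1; 2 bumps 5 from row 2; 5 starts row 3. P = [[1, 6], [2], [5]].
Insert 3: 3 bumps 6 from row 1; 6 appends to row 2. P = [[1, 3], [2, 6], [5]].
Insert 4: appended to row 1. P = [[1, 3, 4], [2, 6], [5]].

So P = [[1, 3, 4], [2, 6], [5]].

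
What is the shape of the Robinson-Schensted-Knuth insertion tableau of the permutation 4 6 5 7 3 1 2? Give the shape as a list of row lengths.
Row-insert each entry into an empty tableau.

After inserting 4: P = [[4]].
After inserting 6: P = [[4, 6]].
After inserting 5: P = [[4, 5], [6]].
After inserting 7: P = [[4, 5, 7], [6]].
After inserting 3: P = [[3, 5, 7], [4], [6]].
After inserting 1: P = [[1, 5, 7], [3], [4], [6]].
After inserting 2: P = [[1, 2, 7], [3, 5], [4], [6]].

The final insertion tableau P = [[1, 2, 7], [3, 5], [4], [6]] has shape [3, 2, 1, 1].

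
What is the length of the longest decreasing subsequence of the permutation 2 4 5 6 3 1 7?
3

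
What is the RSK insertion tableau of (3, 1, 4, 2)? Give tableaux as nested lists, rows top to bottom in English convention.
After inserting 3: P = [[3]].
After inserting 1: P = [[1], [3]].
After inserting 4: P = [[1, 4], [3]].
After inserting 2: P = [[1, 2], [3, 4]].

So P = [[1, 2], [3, 4]].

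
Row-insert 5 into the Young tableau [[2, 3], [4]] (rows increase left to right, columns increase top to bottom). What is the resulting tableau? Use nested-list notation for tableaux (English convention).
[[2, 3, 5], [4]]

5 is larger than every entry of row 1, so it is appended to row 1. The new tableau is [[2, 3, 5], [4]].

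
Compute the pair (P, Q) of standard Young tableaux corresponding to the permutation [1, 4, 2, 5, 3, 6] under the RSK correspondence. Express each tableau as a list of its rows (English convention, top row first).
P = [[1, 2, 3, 6], [4, 5]], Q = [[1, 2, 4, 6], [3, 5]]

Insert each entry of the permutation into P by Schensted row insertion, recording in Q the position of each new cell.

Insert 1: appended to row 1. P = [[1]].
Insert 4: appended to row 1. P = [[1, 4]].
Insert 2: 2 bumps 4 from row 1; 4 starts row 2. P = [[1, 2], [4]].
Insert 5: appended to row 1. P = [[1, 2, 5], [4]].
Insert 3: 3 bumps 5 from row 1; 5 appends to row 2. P = [[1, 2, 3], [4, 5]].
Insert 6: appended to row 1. P = [[1, 2, 3, 6], [4, 5]].

So P = [[1, 2, 3, 6], [4, 5]], Q = [[1, 2, 4, 6], [3, 5]].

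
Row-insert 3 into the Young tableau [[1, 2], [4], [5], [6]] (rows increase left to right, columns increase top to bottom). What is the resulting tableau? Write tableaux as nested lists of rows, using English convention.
3 is larger than every entry of row 1, so it is appended to row 1. The new tableau is [[1, 2, 3], [4], [5], [6]].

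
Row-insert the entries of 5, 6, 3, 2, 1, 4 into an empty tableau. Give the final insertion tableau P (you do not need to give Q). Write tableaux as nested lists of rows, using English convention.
P = [[1, 4], [2, 6], [3], [5]]

Insert 5: appended to row 1. P = [[5]].
Insert 6: appended to row 1. P = [[5, 6]].
Insert 3: 3 bumps 5 from row 1; 5 starts row 2. P = [[3, 6], [5]].
Insert 2: 2 bumps 3 from row 1; 3 bumps 5 from row 2; 5 starts row 3. P = [[2, 6], [3], [5]].
Insert 1: 1 bumps 2 from row 1; 2 bumps 3 from row 2; 3 bumps 5 from row 3; 5 starts row 4. P = [[1, 6], [2], [3], [5]].
Insert 4: 4 bumps 6 from row 1; 6 appends to row 2. P = [[1, 4], [2, 6], [3], [5]].

So P = [[1, 4], [2, 6], [3], [5]].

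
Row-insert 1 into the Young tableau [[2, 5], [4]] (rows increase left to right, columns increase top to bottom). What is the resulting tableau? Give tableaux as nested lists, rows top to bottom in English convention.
In row 1, 1 replaces 2 (the leftmost entry greater than 1); 2 is bumped to row 2. In row 2, 2 replaces 4 (the leftmost entry greater than 2); 4 is bumped to row 3. 4 starts a new row 3. The new tableau is [[1, 5], [2], [4]].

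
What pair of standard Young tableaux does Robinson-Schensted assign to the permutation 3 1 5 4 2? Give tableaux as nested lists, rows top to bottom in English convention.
Insert each entry of the permutation into P by Schensted row insertion, recording in Q the position of each new cell.

Insert 3: appended to row 1. P = [[3]].
Insert 1: 1 bumps 3 from row 1; 3 starts row 2. P = [[1], [3]].
Insert 5: appended to row 1. P = [[1, 5], [3]].
Insert 4: 4 bumps 5 from row 1; 5 appends to row 2. P = [[1, 4], [3, 5]].
Insert 2: 2 bumps 4 from row 1; 4 bumps 5 from row 2; 5 starts row 3. P = [[1, 2], [3, 4], [5]].

So P = [[1, 2], [3, 4], [5]], Q = [[1, 3], [2, 4], [5]].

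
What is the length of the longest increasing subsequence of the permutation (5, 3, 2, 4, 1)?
2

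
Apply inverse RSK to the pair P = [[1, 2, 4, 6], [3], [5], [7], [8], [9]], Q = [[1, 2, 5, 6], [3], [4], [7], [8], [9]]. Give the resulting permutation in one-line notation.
1 9 8 3 5 7 6 4 2

Reverse the RSK construction: for i from n down to 1, find the cell of Q containing i, remove the entry at that cell from P, and reverse-bump it up through P; the value ejected from row 1 is w(i).

Step i=9: Q has 9 at row 6, column 1; remove 9 from row 6 of P and reverse-bump: 9 enters row 5 and ejects 8; 8 enters row 4 and ejects 7; 7 enters row 3 and ejects 5; 5 enters row 2 and ejects 3; 3 enters row 1 and ejects 2. So w(9) = 2. P is now [[1, 3, 4, 6], [5], [7], [8], [9]].
Step i=8: Q has 8 at row 5, column 1; remove 9 from row 5 of P and reverse-bump: 9 enters row 4 and ejects 8; 8 enters row 3 and ejects 7; 7 enters row 2 and ejects 5; 5 enters row 1 and ejects 4. So w(8) = 4. P is now [[1, 3, 5, 6], [7], [8], [9]].
Step i=7: Q has 7 at row 4, column 1; remove 9 from row 4 of P and reverse-bump: 9 enters row 3 and ejects 8; 8 enters row 2 and ejects 7; 7 enters row 1 and ejects 6. So w(7) = 6. P is now [[1, 3, 5, 7], [8], [9]].
Step i=6: Q has 6 at row 1, column 4; remove that cell from P, ejecting 7. So w(6) = 7. P is now [[1, 3, 5], [8], [9]].
Step i=5: Q has 5 at row 1, column 3; remove that cell from P, ejecting 5. So w(5) = 5. P is now [[1, 3], [8], [9]].
Step i=4: Q has 4 at row 3, column 1; remove 9 from row 3 of P and reverse-bump: 9 enters row 2 and ejects 8; 8 enters row 1 and ejects 3. So w(4) = 3. P is now [[1, 8], [9]].
Step i=3: Q has 3 at row 2, column 1; remove 9 from row 2 of P and reverse-bump: 9 enters row 1 and ejects 8. So w(3) = 8. P is now [[1, 9]].
Step i=2: Q has 2 at row 1, column 2; remove that cell from P, ejecting 9. So w(2) = 9. P is now [[1]].
Step i=1: Q has 1 at row 1, column 1; remove that cell from P, ejecting 1. So w(1) = 1. P is now [].

So w = 1 9 8 3 5 7 6 4 2.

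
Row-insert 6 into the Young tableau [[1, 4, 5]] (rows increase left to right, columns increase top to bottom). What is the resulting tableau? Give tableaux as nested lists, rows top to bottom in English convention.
6 is larger than every entry of row 1, so it is appended to row 1. The new tableau is [[1, 4, 5, 6]].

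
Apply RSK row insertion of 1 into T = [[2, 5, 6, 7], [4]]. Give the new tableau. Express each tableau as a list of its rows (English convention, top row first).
[[1, 5, 6, 7], [2], [4]]

In row 1, 1 replaces 2 (the leftmost entry greater than 1); 2 is bumped to row 2. In row 2, 2 replaces 4 (the leftmost entry greater than 2); 4 is bumped to row 3. 4 starts a new row 3. The new tableau is [[1, 5, 6, 7], [2], [4]].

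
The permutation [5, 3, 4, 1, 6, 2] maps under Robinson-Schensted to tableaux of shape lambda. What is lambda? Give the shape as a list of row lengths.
Row-insert each entry into an empty tableau.

After inserting 5: P = [[5]].
After inserting 3: P = [[3], [5]].
After inserting 4: P = [[3, 4], [5]].
After inserting 1: P = [[1, 4], [3], [5]].
After inserting 6: P = [[1, 4, 6], [3], [5]].
After inserting 2: P = [[1, 2, 6], [3, 4], [5]].

The final insertion tableau P = [[1, 2, 6], [3, 4], [5]] has shape [3, 2, 1].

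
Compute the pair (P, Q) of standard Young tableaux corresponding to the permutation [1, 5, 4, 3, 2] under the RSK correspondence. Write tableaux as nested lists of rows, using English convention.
P = [[1, 2], [3], [4], [5]], Q = [[1, 2], [3], [4], [5]]

Insert each entry of the permutation into P by Schensted row insertion, recording in Q the position of each new cell.

Insert 1: appended to row 1. P = [[1]], Q = [[1]].
Insert 5: appended to row 1. P = [[1, 5]], Q = [[1, 2]].
Insert 4: 4 bumps 5 from row 1; 5 starts row 2. P = [[1, 4], [5]], Q = [[1, 2], [3]].
Insert 3: 3 bumps 4 from row 1; 4 bumps 5 from row 2; 5 starts row 3. P = [[1, 3], [4], [5]], Q = [[1, 2], [3], [4]].
Insert 2: 2 bumps 3 from row 1; 3 bumps 4 from row 2; 4 bumps 5 from row 3; 5 starts row 4. P = [[1, 2], [3], [4], [5]], Q = [[1, 2], [3], [4], [5]].

So P = [[1, 2], [3], [4], [5]], Q = [[1, 2], [3], [4], [5]].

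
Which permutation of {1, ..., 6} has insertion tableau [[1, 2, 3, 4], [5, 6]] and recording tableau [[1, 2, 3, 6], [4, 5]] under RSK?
1 5 6 2 3 4

Reverse RSK: for i = n, n-1, ..., 1, locate i in Q, remove the corresponding corner cell from P, and reverse-bump its entry up through P; the value ejected from row 1 is w(i).

So w = 1 5 6 2 3 4.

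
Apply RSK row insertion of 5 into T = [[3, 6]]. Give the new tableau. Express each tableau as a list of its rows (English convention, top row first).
[[3, 5], [6]]

In row 1, 5 replaces 6 (the leftmost entry greater than 5); 6 is bumped to row 2. 6 starts a new row 2. The new tableau is [[3, 5], [6]].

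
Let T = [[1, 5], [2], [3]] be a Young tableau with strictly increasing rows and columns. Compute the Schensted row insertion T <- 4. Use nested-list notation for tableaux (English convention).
In row 1, 4 replaces 5 (the leftmost entry greater than 4); 5 is bumped to row 2. 5 is appended to row 2. The new tableau is [[1, 4], [2, 5], [3]].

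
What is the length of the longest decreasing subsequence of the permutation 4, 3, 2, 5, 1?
4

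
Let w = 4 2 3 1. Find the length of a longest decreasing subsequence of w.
3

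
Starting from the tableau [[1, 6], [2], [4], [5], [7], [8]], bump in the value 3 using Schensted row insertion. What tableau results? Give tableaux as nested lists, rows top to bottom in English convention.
In row 1, 3 replaces 6 (the leftmost entry greater than 3); 6 is bumped to row 2. 6 is appended to row 2. The new tableau is [[1, 3], [2, 6], [4], [5], [7], [8]].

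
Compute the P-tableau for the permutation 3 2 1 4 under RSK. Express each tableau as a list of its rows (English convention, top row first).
P = [[1, 4], [2], [3]]

After inserting 3: P = [[3]].
After inserting 2: P = [[2], [3]].
After inserting 1: P = [[1], [2], [3]].
After inserting 4: P = [[1, 4], [2], [3]].

So P = [[1, 4], [2], [3]].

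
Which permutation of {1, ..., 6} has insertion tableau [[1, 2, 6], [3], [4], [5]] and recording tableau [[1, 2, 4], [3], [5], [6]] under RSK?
1 5 4 6 3 2

Reverse the RSK construction: for i from n down to 1, find the cell of Q containing i, remove the entry at that cell from P, and reverse-bump it up through P; the value ejected from row 1 is w(i).

Step i=6: Q has 6 at row 4, column 1; remove 5 from row 4 of P and reverse-bump: 5 enters row 3 and ejects 4; 4 enters row 2 and ejects 3; 3 enters row 1 and ejects 2. So w(6) = 2. P is now [[1, 3, 6], [4], [5]].
Step i=5: Q has 5 at row 3, column 1; remove 5 from row 3 of P and reverse-bump: 5 enters row 2 and ejects 4; 4 enters row 1 and ejects 3. So w(5) = 3. P is now [[1, 4, 6], [5]].
Step i=4: Q has 4 at row 1, column 3; remove that cell from P, ejecting 6. So w(4) = 6. P is now [[1, 4], [5]].
Step i=3: Q has 3 at row 2, column 1; remove 5 from row 2 of P and reverse-bump: 5 enters row 1 and ejects 4. So w(3) = 4. P is now [[1, 5]].
Step i=2: Q has 2 at row 1, column 2; remove that cell from P, ejecting 5. So w(2) = 5. P is now [[1]].
Step i=1: Q has 1 at row 1, column 1; remove that cell from P, ejecting 1. So w(1) = 1. P is now [].

So w = 1 5 4 6 3 2.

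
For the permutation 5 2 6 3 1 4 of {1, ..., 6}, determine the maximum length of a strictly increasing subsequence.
3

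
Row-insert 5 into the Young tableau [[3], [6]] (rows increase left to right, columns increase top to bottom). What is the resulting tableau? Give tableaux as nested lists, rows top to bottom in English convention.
[[3, 5], [6]]

5 is larger than every entry of row 1, so it is appended to row 1. The new tableau is [[3, 5], [6]].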